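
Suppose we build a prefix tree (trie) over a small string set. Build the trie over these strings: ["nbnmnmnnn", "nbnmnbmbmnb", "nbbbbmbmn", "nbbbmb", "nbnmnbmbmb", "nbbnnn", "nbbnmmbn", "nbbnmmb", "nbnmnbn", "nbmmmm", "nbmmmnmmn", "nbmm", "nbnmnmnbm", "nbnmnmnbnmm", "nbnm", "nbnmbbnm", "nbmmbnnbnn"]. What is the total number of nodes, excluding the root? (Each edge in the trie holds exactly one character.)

56

Trace insertions, counting only characters that open a new branch:
  "nbnmnmnnn" → 9 new (n, b, n, m, n, m, n, n, n)
  "nbnmnbmbmnb" → prefix "nbnmn" already present; 6 new (b, m, b, m, n, b)
  "nbbbbmbmn" → prefix "nb" already present; 7 new (b, b, b, m, b, m, n)
  "nbbbmb" → prefix "nbbb" already present; 2 new (m, b)
  "nbnmnbmbmb" → prefix "nbnmnbmbm" already present; 1 new (b)
  "nbbnnn" → prefix "nbb" already present; 3 new (n, n, n)
  "nbbnmmbn" → prefix "nbbn" already present; 4 new (m, m, b, n)
  "nbbnmmb" → prefix "nbbnmmb" already present; 0 new (none)
  "nbnmnbn" → prefix "nbnmnb" already present; 1 new (n)
  "nbmmmm" → prefix "nb" already present; 4 new (m, m, m, m)
  "nbmmmnmmn" → prefix "nbmmm" already present; 4 new (n, m, m, n)
  "nbmm" → prefix "nbmm" already present; 0 new (none)
  "nbnmnmnbm" → prefix "nbnmnmn" already present; 2 new (b, m)
  "nbnmnmnbnmm" → prefix "nbnmnmnb" already present; 3 new (n, m, m)
  "nbnm" → prefix "nbnm" already present; 0 new (none)
  "nbnmbbnm" → prefix "nbnm" already present; 4 new (b, b, n, m)
  "nbmmbnnbnn" → prefix "nbmm" already present; 6 new (b, n, n, b, n, n)
Total nodes = 9 + 6 + 7 + 2 + 1 + 3 + 4 + 0 + 1 + 4 + 4 + 0 + 2 + 3 + 0 + 4 + 6 = 56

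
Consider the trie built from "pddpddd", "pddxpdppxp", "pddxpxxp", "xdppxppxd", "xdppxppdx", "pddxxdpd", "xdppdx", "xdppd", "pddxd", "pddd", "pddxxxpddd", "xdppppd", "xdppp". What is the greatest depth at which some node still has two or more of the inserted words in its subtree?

Look for the deepest trie node that still has at least two words in its subtree.
"xdppxppdx" and "xdppxppxd" agree on "xdppxpp" (7 characters) before diverging; nothing deeper is shared.
Longest shared-prefix length: 7

7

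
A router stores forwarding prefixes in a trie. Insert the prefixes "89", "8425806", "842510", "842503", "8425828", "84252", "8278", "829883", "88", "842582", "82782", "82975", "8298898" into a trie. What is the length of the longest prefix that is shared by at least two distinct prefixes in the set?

6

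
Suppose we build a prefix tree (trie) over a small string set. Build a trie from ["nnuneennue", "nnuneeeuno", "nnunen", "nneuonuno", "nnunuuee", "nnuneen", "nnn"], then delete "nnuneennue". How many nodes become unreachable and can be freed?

After clearing the end-marker at "nnuneennue", prune upward until reaching a node still needed by another word.
The suffix "nue" (3 nodes) is used only by "nnuneennue"; "nnuneen" is itself a stored word, so pruning stops there.
Nodes removed: 3

3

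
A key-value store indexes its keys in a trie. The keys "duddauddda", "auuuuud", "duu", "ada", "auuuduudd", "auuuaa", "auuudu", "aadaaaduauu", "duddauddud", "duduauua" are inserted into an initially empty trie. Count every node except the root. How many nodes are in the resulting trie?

44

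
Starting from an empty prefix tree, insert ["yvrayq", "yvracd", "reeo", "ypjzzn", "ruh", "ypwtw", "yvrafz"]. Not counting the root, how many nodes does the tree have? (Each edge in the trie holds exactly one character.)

Trie structure (* marks end of a word):
(root)
├─ r
│  ├─ e
│  │  └─ e
│  │     └─ o *
│  └─ u
│     └─ h *
└─ y
   ├─ p
   │  ├─ j
   │  │  └─ z
   │  │     └─ z
   │  │        └─ n *
   │  └─ w
   │     └─ t
   │        └─ w *
   └─ v
      └─ r
         └─ a
            ├─ c
            │  └─ d *
            ├─ f
            │  └─ z *
            └─ y
               └─ q *
Counting every labelled node above: 24.

24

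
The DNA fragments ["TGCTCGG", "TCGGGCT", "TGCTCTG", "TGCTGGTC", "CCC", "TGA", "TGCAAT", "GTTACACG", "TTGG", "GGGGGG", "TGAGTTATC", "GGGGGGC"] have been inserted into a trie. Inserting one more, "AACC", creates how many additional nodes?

4

No existing word starts with "A", so every character of "AACC" needs a new node.
4 − 0 = 4 new nodes.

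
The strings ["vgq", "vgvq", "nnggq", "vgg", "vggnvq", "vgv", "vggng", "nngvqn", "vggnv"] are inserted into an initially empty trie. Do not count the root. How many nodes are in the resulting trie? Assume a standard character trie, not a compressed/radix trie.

Trie structure (* marks end of a word):
(root)
├─ n
│  └─ n
│     └─ g
│        ├─ g
│        │  └─ q *
│        └─ v
│           └─ q
│              └─ n *
└─ v
   └─ g
      ├─ g *
      │  └─ n
      │     ├─ g *
      │     └─ v *
      │        └─ q *
      ├─ q *
      └─ v *
         └─ q *
Counting every labelled node above: 18.

18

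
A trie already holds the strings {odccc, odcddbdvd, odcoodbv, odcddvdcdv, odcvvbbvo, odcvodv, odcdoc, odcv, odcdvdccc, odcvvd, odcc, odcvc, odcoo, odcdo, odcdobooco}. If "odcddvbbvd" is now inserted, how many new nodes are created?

The longest prefix of "odcddvbbvd" already in the trie is "odcddv" (length 6).
Each of the 4 remaining characters creates one node.

4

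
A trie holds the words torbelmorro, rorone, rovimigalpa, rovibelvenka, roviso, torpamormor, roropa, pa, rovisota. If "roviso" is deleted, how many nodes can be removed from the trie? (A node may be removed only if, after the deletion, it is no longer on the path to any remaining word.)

0

After clearing the end-marker at "roviso", prune upward until reaching a node still needed by another word.
Every node on "roviso" is still needed (e.g. by "rovisota"), so nothing is freed.
Nodes removed: 0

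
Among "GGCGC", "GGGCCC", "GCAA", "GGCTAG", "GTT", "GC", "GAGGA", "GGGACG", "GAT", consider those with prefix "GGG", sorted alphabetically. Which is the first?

Words with prefix "GGG", in lexicographic order: "GGGACG", "GGGCCC"
The 1st is GGGACG.

GGGACG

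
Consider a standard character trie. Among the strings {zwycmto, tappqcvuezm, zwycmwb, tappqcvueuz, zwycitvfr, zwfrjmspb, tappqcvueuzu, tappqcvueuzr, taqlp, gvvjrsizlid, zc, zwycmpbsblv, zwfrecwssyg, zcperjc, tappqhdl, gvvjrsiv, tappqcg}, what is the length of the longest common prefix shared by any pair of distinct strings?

11

The deepest shared node is where two words last agree before diverging.
e.g. "tappqcvueuz" and "tappqcvueuzr" share the prefix "tappqcvueuz" of length 11; no pair shares a longer one.
Longest shared-prefix length: 11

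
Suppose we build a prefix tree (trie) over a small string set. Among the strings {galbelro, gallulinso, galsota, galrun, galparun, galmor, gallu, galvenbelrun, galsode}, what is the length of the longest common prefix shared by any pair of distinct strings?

5

Equivalently: take the maximum, over all pairs, of their longest common prefix length.
"gallu" and "gallulinso" agree on "gallu" (5 characters) before diverging; nothing deeper is shared.
Longest shared-prefix length: 5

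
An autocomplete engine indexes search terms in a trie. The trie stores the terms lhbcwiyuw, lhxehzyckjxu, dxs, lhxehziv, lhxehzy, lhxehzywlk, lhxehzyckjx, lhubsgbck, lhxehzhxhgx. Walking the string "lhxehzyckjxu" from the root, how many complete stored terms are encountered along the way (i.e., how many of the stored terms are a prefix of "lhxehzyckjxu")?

3

Traverse "lhxehzyckjxu" character by character; count nodes along the way that are marked as word ends.
Prefixes of the query that are stored words: "lhxehzy", "lhxehzyckjx", "lhxehzyckjxu"
Count: 3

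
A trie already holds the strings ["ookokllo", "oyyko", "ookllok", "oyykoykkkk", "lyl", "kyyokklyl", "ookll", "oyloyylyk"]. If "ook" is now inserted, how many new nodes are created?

"ook" is already a full path in the trie; only an end-marker is added.
No new nodes are needed: 0.

0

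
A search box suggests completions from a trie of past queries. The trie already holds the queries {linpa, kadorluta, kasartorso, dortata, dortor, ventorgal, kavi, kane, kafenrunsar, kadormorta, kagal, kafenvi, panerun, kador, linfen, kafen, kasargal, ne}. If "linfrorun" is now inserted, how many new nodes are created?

5

"linf" is already a path in the trie; the remaining "rorun" must be added.
So 9 − 4 = 5 new nodes.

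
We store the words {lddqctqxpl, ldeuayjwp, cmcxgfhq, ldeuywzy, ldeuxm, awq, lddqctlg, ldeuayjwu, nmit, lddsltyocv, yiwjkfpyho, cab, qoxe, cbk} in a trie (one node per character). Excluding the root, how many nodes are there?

66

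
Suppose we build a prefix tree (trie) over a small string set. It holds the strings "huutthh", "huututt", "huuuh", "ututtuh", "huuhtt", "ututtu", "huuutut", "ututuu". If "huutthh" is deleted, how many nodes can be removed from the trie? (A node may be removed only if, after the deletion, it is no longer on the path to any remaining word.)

A node on "huutthh"'s path can go only if nothing else ends at it or branches off below it.
The suffix "thh" (3 nodes) is used only by "huutthh"; the node for "huut" still has the child "u", so pruning stops there.
Nodes removed: 3

3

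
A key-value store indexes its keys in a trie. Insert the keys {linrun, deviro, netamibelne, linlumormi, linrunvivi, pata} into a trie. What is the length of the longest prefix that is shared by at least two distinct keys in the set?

6

Equivalently: take the maximum, over all pairs, of their longest common prefix length.
"linrun" and "linrunvivi" agree on "linrun" (6 characters) before diverging; nothing deeper is shared.
Longest shared-prefix length: 6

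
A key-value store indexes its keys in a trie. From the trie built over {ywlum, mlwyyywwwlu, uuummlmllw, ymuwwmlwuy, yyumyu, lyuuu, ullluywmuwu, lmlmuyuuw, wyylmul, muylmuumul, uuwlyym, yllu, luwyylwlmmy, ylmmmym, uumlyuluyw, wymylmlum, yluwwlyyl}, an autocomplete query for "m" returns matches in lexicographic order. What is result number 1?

Filter for "m…" and sort: "mlwyyywwwlu", "muylmuumul"
The 1st is mlwyyywwwlu.

mlwyyywwwlu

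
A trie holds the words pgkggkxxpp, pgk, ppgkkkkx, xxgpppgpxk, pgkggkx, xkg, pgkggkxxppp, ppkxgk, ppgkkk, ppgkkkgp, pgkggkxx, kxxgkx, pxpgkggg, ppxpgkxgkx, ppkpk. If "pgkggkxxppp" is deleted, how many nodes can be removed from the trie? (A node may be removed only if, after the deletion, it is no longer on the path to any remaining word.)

After clearing the end-marker at "pgkggkxxppp", prune upward until reaching a node still needed by another word.
The suffix "p" (1 node) is used only by "pgkggkxxppp"; "pgkggkxxpp" is itself a stored word, so pruning stops there.
Nodes removed: 1

1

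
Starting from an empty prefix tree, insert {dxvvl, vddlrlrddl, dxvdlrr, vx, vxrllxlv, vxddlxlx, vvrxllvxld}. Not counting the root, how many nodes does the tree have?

41

For each word, the new-node count is its length minus the longest prefix already in the trie:
  "dxvvl" → 5 new (d, x, v, v, l)
  "vddlrlrddl" → 10 new (v, d, d, l, r, l, r, d, d, l)
  "dxvdlrr" → prefix "dxv" already present; 4 new (d, l, r, r)
  "vx" → prefix "v" already present; 1 new (x)
  "vxrllxlv" → prefix "vx" already present; 6 new (r, l, l, x, l, v)
  "vxddlxlx" → prefix "vx" already present; 6 new (d, d, l, x, l, x)
  "vvrxllvxld" → prefix "v" already present; 9 new (v, r, x, l, l, v, x, l, d)
Total nodes = 5 + 10 + 4 + 1 + 6 + 6 + 9 = 41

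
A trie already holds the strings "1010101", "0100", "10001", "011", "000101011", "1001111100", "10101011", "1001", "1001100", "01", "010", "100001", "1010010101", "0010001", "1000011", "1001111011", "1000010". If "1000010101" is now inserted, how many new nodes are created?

"1000010" is already a path in the trie; the remaining "101" must be added.
Each of the 3 remaining characters creates one node.

3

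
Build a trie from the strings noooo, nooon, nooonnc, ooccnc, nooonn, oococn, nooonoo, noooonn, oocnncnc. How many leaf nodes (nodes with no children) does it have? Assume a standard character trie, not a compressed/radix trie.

6

Leaves are exactly the stored words that no other stored word extends.
Those words: "nooonnc", "nooonoo", "noooonn", "ooccnc", "oocnncnc", "oococn"
Leaf count: 6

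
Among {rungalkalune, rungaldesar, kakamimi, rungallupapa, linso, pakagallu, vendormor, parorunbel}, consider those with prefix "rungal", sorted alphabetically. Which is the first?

rungaldesar

DFS of the "rungal" subtree visits, in order: "rungaldesar", "rungalkalune", "rungallupapa"
The 1st is rungaldesar.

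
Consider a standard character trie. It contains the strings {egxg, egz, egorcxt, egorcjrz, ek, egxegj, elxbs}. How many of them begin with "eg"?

5

Traverse to the node for "eg", then collect every word in that subtree.
Matches: "egorcjrz", "egorcxt", "egxegj", "egxg", "egz"
Count: 5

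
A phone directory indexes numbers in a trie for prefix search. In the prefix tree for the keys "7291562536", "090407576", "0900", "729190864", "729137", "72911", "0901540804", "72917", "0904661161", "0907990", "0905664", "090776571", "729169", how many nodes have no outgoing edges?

13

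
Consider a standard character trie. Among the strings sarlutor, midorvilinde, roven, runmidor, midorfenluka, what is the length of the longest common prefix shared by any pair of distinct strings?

5

The deepest shared node is where two words last agree before diverging.
e.g. "midorfenluka" and "midorvilinde" share the prefix "midor" of length 5; no pair shares a longer one.
Longest shared-prefix length: 5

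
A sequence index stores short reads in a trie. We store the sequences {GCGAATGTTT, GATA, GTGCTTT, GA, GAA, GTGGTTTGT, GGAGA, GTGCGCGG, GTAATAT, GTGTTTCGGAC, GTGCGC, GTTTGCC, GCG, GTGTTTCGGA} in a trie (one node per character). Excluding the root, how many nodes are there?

52

Insert word by word; a character creates a node only if that edge doesn't already exist:
  "GCGAATGTTT" → 10 new (G, C, G, A, A, T, G, T, T, T)
  "GATA" → prefix "G" already present; 3 new (A, T, A)
  "GTGCTTT" → prefix "G" already present; 6 new (T, G, C, T, T, T)
  "GA" → prefix "GA" already present; 0 new (none)
  "GAA" → prefix "GA" already present; 1 new (A)
  "GTGGTTTGT" → prefix "GTG" already present; 6 new (G, T, T, T, G, T)
  "GGAGA" → prefix "G" already present; 4 new (G, A, G, A)
  "GTGCGCGG" → prefix "GTGC" already present; 4 new (G, C, G, G)
  "GTAATAT" → prefix "GT" already present; 5 new (A, A, T, A, T)
  "GTGTTTCGGAC" → prefix "GTG" already present; 8 new (T, T, T, C, G, G, A, C)
  "GTGCGC" → prefix "GTGCGC" already present; 0 new (none)
  "GTTTGCC" → prefix "GT" already present; 5 new (T, T, G, C, C)
  "GCG" → prefix "GCG" already present; 0 new (none)
  "GTGTTTCGGA" → prefix "GTGTTTCGGA" already present; 0 new (none)
Total nodes = 10 + 3 + 6 + 0 + 1 + 6 + 4 + 4 + 5 + 8 + 0 + 5 + 0 + 0 = 52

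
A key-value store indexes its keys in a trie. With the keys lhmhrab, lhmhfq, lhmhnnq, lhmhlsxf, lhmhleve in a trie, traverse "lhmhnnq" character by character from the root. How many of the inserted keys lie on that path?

Check each prefix of "lhmhnnq" against the stored set — each match is an end-marker on the path.
Prefixes of the query that are stored words: "lhmhnnq"
Count: 1

1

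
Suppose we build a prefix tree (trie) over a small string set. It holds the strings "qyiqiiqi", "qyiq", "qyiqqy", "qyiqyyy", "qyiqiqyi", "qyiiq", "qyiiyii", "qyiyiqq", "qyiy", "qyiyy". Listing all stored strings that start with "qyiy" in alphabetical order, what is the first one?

DFS of the "qyiy" subtree visits, in order: "qyiy", "qyiyiqq", "qyiyy"
Position 1: qyiy

qyiy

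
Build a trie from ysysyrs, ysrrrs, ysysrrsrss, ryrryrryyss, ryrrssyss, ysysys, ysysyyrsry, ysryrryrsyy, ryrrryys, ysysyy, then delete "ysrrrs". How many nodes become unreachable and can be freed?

3

Walk "ysrrrs" from the leaf back toward the root, removing each node that no remaining word uses.
The suffix "rrs" (3 nodes) is used only by "ysrrrs"; the node for "ysr" still has the child "y", so pruning stops there.
Nodes removed: 3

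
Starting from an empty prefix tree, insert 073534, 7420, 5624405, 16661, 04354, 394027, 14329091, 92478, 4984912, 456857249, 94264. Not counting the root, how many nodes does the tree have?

Insert word by word; a character creates a node only if that edge doesn't already exist:
  "073534" → 6 new (0, 7, 3, 5, 3, 4)
  "7420" → 4 new (7, 4, 2, 0)
  "5624405" → 7 new (5, 6, 2, 4, 4, 0, 5)
  "16661" → 5 new (1, 6, 6, 6, 1)
  "04354" → prefix "0" already present; 4 new (4, 3, 5, 4)
  "394027" → 6 new (3, 9, 4, 0, 2, 7)
  "14329091" → prefix "1" already present; 7 new (4, 3, 2, 9, 0, 9, 1)
  "92478" → 5 new (9, 2, 4, 7, 8)
  "4984912" → 7 new (4, 9, 8, 4, 9, 1, 2)
  "456857249" → prefix "4" already present; 8 new (5, 6, 8, 5, 7, 2, 4, 9)
  "94264" → prefix "9" already present; 4 new (4, 2, 6, 4)
Total nodes = 6 + 4 + 7 + 5 + 4 + 6 + 7 + 5 + 7 + 8 + 4 = 63

63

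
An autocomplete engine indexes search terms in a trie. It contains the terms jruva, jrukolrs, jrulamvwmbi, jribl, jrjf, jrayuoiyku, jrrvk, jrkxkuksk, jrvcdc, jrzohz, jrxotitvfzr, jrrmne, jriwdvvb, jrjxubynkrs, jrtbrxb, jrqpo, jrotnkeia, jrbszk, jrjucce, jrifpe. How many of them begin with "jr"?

Walk to "jr"; the words in its subtree are exactly those with that prefix.
Words under "jr": jrayuoiyku, jrbszk, jribl, jrifpe, jriwdvvb, jrjf, jrjucce, jrjxubynkrs, jrkxkuksk, jrotnkeia, jrqpo, jrrmne, jrrvk, jrtbrxb, jrukolrs, jrulamvwmbi, jruva, jrvcdc, jrxotitvfzr, jrzohz
Count: 20

20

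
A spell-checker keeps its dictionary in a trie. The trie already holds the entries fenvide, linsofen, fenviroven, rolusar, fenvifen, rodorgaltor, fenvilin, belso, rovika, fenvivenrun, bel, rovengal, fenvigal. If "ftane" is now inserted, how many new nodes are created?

4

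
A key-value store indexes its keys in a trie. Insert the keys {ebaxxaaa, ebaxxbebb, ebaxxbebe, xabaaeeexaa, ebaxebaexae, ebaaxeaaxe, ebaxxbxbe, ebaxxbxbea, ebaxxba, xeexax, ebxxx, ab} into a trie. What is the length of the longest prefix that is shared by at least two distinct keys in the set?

9

Equivalently: take the maximum, over all pairs, of their longest common prefix length.
e.g. "ebaxxbxbe" and "ebaxxbxbea" share the prefix "ebaxxbxbe" of length 9; no pair shares a longer one.
Longest shared-prefix length: 9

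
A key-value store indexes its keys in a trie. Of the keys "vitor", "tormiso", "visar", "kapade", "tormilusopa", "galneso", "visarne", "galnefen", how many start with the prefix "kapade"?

1

Walk to "kapade"; the words in its subtree are exactly those with that prefix.
Matches: "kapade"
Count: 1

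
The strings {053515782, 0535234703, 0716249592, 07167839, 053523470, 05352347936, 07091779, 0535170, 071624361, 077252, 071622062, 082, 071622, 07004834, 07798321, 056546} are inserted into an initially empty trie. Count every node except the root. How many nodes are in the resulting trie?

66

Trace insertions, counting only characters that open a new branch:
  "053515782" → 9 new (0, 5, 3, 5, 1, 5, 7, 8, 2)
  "0535234703" → prefix "0535" already present; 6 new (2, 3, 4, 7, 0, 3)
  "0716249592" → prefix "0" already present; 9 new (7, 1, 6, 2, 4, 9, 5, 9, 2)
  "07167839" → prefix "0716" already present; 4 new (7, 8, 3, 9)
  "053523470" → prefix "053523470" already present; 0 new (none)
  "05352347936" → prefix "05352347" already present; 3 new (9, 3, 6)
  "07091779" → prefix "07" already present; 6 new (0, 9, 1, 7, 7, 9)
  "0535170" → prefix "05351" already present; 2 new (7, 0)
  "071624361" → prefix "071624" already present; 3 new (3, 6, 1)
  "077252" → prefix "07" already present; 4 new (7, 2, 5, 2)
  "071622062" → prefix "07162" already present; 4 new (2, 0, 6, 2)
  "082" → prefix "0" already present; 2 new (8, 2)
  "071622" → prefix "071622" already present; 0 new (none)
  "07004834" → prefix "070" already present; 5 new (0, 4, 8, 3, 4)
  "07798321" → prefix "077" already present; 5 new (9, 8, 3, 2, 1)
  "056546" → prefix "05" already present; 4 new (6, 5, 4, 6)
Total nodes = 9 + 6 + 9 + 4 + 0 + 3 + 6 + 2 + 3 + 4 + 4 + 2 + 0 + 5 + 5 + 4 = 66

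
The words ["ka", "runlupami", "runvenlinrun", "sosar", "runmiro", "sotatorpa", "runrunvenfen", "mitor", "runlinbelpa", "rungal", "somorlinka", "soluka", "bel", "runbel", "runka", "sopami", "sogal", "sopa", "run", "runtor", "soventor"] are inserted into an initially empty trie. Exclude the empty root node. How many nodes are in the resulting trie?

96

Insert word by word; a character creates a node only if that edge doesn't already exist:
  "ka" → 2 new (k, a)
  "runlupami" → 9 new (r, u, n, l, u, p, a, m, i)
  "runvenlinrun" → prefix "run" already present; 9 new (v, e, n, l, i, n, r, u, n)
  "sosar" → 5 new (s, o, s, a, r)
  "runmiro" → prefix "run" already present; 4 new (m, i, r, o)
  "sotatorpa" → prefix "so" already present; 7 new (t, a, t, o, r, p, a)
  "runrunvenfen" → prefix "run" already present; 9 new (r, u, n, v, e, n, f, e, n)
  "mitor" → 5 new (m, i, t, o, r)
  "runlinbelpa" → prefix "runl" already present; 7 new (i, n, b, e, l, p, a)
  "rungal" → prefix "run" already present; 3 new (g, a, l)
  "somorlinka" → prefix "so" already present; 8 new (m, o, r, l, i, n, k, a)
  "soluka" → prefix "so" already present; 4 new (l, u, k, a)
  "bel" → 3 new (b, e, l)
  "runbel" → prefix "run" already present; 3 new (b, e, l)
  "runka" → prefix "run" already present; 2 new (k, a)
  "sopami" → prefix "so" already present; 4 new (p, a, m, i)
  "sogal" → prefix "so" already present; 3 new (g, a, l)
  "sopa" → prefix "sopa" already present; 0 new (none)
  "run" → prefix "run" already present; 0 new (none)
  "runtor" → prefix "run" already present; 3 new (t, o, r)
  "soventor" → prefix "so" already present; 6 new (v, e, n, t, o, r)
Total nodes = 2 + 9 + 9 + 5 + 4 + 7 + 9 + 5 + 7 + 3 + 8 + 4 + 3 + 3 + 2 + 4 + 3 + 0 + 0 + 3 + 6 = 96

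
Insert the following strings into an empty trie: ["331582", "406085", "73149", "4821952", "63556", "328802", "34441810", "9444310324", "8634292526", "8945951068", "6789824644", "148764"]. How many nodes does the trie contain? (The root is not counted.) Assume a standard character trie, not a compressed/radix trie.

Insert word by word; a character creates a node only if that edge doesn't already exist:
  "331582" → 6 new (3, 3, 1, 5, 8, 2)
  "406085" → 6 new (4, 0, 6, 0, 8, 5)
  "73149" → 5 new (7, 3, 1, 4, 9)
  "4821952" → prefix "4" already present; 6 new (8, 2, 1, 9, 5, 2)
  "63556" → 5 new (6, 3, 5, 5, 6)
  "328802" → prefix "3" already present; 5 new (2, 8, 8, 0, 2)
  "34441810" → prefix "3" already present; 7 new (4, 4, 4, 1, 8, 1, 0)
  "9444310324" → 10 new (9, 4, 4, 4, 3, 1, 0, 3, 2, 4)
  "8634292526" → 10 new (8, 6, 3, 4, 2, 9, 2, 5, 2, 6)
  "8945951068" → prefix "8" already present; 9 new (9, 4, 5, 9, 5, 1, 0, 6, 8)
  "6789824644" → prefix "6" already present; 9 new (7, 8, 9, 8, 2, 4, 6, 4, 4)
  "148764" → 6 new (1, 4, 8, 7, 6, 4)
Total nodes = 6 + 6 + 5 + 6 + 5 + 5 + 7 + 10 + 10 + 9 + 9 + 6 = 84

84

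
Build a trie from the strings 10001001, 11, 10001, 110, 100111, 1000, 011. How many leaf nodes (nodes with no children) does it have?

4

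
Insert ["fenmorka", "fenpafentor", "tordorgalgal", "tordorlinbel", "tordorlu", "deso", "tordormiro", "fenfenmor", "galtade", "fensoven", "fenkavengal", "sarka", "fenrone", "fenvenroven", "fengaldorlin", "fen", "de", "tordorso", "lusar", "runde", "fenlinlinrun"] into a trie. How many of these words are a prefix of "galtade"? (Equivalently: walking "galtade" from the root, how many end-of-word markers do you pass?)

1

Traverse "galtade" character by character; count nodes along the way that are marked as word ends.
Prefixes of the query that are stored words: "galtade"
Count: 1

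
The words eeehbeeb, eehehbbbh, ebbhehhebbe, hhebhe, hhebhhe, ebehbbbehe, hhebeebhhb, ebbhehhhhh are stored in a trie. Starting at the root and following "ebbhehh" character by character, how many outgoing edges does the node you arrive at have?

Walk "ebbhehh" from the root, arriving at one node.
Distinct next characters after "ebbhehh": e, h.
That node has 2 child edges.

2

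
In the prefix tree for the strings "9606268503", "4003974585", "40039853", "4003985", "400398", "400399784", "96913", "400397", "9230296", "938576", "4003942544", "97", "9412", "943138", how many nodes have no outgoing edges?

A leaf is a node with no children — equivalently, the end of a word that is not a proper prefix of any other stored word.
Those words: "4003942544", "4003974585", "40039853", "400399784", "9230296", "938576", "9412", "943138", "9606268503", "96913", "97"
Leaf count: 11

11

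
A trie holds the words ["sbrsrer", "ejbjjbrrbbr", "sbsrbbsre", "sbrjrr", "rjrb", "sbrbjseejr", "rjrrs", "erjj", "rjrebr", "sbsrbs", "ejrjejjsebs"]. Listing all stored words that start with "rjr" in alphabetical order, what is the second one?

Filter for "rjr…" and sort: "rjrb", "rjrebr", "rjrrs"
The 2nd is rjrebr.

rjrebr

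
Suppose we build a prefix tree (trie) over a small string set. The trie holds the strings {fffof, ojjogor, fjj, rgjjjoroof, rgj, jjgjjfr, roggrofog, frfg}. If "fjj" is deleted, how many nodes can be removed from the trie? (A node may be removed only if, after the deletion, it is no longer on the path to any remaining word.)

A node on "fjj"'s path can go only if nothing else ends at it or branches off below it.
The suffix "jj" (2 nodes) is used only by "fjj"; the node for "f" still has the child "f", so pruning stops there.
Nodes removed: 2

2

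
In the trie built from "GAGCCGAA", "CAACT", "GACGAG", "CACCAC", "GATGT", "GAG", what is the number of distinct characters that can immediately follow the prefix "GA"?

3

Follow the path "GA" to its node, then look at its outgoing edges.
Characters that immediately follow "GA" among the stored strings: {C, G, T}.
That node has 3 child edges.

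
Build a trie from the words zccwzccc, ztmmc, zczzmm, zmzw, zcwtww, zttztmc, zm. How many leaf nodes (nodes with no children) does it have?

A leaf is a node with no children — equivalently, the end of a word that is not a proper prefix of any other stored word.
Those words: "zccwzccc", "zcwtww", "zczzmm", "zmzw", "ztmmc", "zttztmc"
Leaf count: 6

6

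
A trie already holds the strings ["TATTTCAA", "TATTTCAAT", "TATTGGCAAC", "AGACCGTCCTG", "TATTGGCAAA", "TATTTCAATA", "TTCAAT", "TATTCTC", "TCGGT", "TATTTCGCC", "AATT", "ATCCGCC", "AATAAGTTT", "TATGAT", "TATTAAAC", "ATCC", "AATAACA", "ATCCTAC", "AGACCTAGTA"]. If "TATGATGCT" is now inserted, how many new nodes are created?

3

"TATGAT" is already a path in the trie; the remaining "GCT" must be added.
New nodes needed: |"TATGATGCT"| − 6 = 9 − 6 = 3.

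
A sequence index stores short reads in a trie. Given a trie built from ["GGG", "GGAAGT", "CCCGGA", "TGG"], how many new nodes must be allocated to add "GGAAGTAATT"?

The longest prefix of "GGAAGTAATT" already in the trie is "GGAAGT" (length 6).
New nodes needed: |"GGAAGTAATT"| − 6 = 10 − 6 = 4.

4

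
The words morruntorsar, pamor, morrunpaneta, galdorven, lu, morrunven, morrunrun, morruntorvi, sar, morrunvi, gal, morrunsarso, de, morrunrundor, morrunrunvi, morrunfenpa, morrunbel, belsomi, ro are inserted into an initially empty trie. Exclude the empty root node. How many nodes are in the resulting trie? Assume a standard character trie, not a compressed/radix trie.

For each word, the new-node count is its length minus the longest prefix already in the trie:
  "morruntorsar" → 12 new (m, o, r, r, u, n, t, o, r, s, a, r)
  "pamor" → 5 new (p, a, m, o, r)
  "morrunpaneta" → prefix "morrun" already present; 6 new (p, a, n, e, t, a)
  "galdorven" → 9 new (g, a, l, d, o, r, v, e, n)
  "lu" → 2 new (l, u)
  "morrunven" → prefix "morrun" already present; 3 new (v, e, n)
  "morrunrun" → prefix "morrun" already present; 3 new (r, u, n)
  "morruntorvi" → prefix "morruntor" already present; 2 new (v, i)
  "sar" → 3 new (s, a, r)
  "morrunvi" → prefix "morrunv" already present; 1 new (i)
  "gal" → prefix "gal" already present; 0 new (none)
  "morrunsarso" → prefix "morrun" already present; 5 new (s, a, r, s, o)
  "de" → 2 new (d, e)
  "morrunrundor" → prefix "morrunrun" already present; 3 new (d, o, r)
  "morrunrunvi" → prefix "morrunrun" already present; 2 new (v, i)
  "morrunfenpa" → prefix "morrun" already present; 5 new (f, e, n, p, a)
  "morrunbel" → prefix "morrun" already present; 3 new (b, e, l)
  "belsomi" → 7 new (b, e, l, s, o, m, i)
  "ro" → 2 new (r, o)
Total nodes = 12 + 5 + 6 + 9 + 2 + 3 + 3 + 2 + 3 + 1 + 0 + 5 + 2 + 3 + 2 + 5 + 3 + 7 + 2 = 75

75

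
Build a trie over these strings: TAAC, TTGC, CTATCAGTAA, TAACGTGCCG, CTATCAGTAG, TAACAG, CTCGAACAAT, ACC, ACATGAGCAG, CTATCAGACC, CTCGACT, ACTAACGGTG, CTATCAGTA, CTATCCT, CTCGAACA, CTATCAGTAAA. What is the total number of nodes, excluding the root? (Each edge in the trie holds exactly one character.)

Insert word by word; a character creates a node only if that edge doesn't already exist:
  "TAAC" → 4 new (T, A, A, C)
  "TTGC" → prefix "T" already present; 3 new (T, G, C)
  "CTATCAGTAA" → 10 new (C, T, A, T, C, A, G, T, A, A)
  "TAACGTGCCG" → prefix "TAAC" already present; 6 new (G, T, G, C, C, G)
  "CTATCAGTAG" → prefix "CTATCAGTA" already present; 1 new (G)
  "TAACAG" → prefix "TAAC" already present; 2 new (A, G)
  "CTCGAACAAT" → prefix "CT" already present; 8 new (C, G, A, A, C, A, A, T)
  "ACC" → 3 new (A, C, C)
  "ACATGAGCAG" → prefix "AC" already present; 8 new (A, T, G, A, G, C, A, G)
  "CTATCAGACC" → prefix "CTATCAG" already present; 3 new (A, C, C)
  "CTCGACT" → prefix "CTCGA" already present; 2 new (C, T)
  "ACTAACGGTG" → prefix "AC" already present; 8 new (T, A, A, C, G, G, T, G)
  "CTATCAGTA" → prefix "CTATCAGTA" already present; 0 new (none)
  "CTATCCT" → prefix "CTATC" already present; 2 new (C, T)
  "CTCGAACA" → prefix "CTCGAACA" already present; 0 new (none)
  "CTATCAGTAAA" → prefix "CTATCAGTAA" already present; 1 new (A)
Total nodes = 4 + 3 + 10 + 6 + 1 + 2 + 8 + 3 + 8 + 3 + 2 + 8 + 0 + 2 + 0 + 1 = 61

61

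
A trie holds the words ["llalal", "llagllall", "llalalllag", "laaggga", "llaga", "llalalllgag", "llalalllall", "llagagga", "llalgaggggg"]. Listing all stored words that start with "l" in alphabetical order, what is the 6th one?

llalalllag

Words with prefix "l", in lexicographic order: "laaggga", "llaga", "llagagga", "llagllall", "llalal", "llalalllag", "llalalllall", "llalalllgag", "llalgaggggg"
The 6th is llalalllag.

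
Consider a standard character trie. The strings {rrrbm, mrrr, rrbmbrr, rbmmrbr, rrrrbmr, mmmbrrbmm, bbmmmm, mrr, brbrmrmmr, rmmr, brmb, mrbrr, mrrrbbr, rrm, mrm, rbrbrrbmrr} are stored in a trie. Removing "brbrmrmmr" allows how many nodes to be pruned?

A node on "brbrmrmmr"'s path can go only if nothing else ends at it or branches off below it.
The suffix "brmrmmr" (7 nodes) is used only by "brbrmrmmr"; the node for "br" still has the child "m", so pruning stops there.
Nodes removed: 7

7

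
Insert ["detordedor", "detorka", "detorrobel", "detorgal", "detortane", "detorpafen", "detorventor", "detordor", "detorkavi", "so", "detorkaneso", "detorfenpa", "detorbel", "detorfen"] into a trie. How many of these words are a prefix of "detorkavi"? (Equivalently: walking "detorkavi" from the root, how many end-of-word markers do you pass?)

2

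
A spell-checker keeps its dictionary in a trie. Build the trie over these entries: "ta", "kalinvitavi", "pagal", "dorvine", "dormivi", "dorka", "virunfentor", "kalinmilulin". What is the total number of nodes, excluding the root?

49

For each word, the new-node count is its length minus the longest prefix already in the trie:
  "ta" → 2 new (t, a)
  "kalinvitavi" → 11 new (k, a, l, i, n, v, i, t, a, v, i)
  "pagal" → 5 new (p, a, g, a, l)
  "dorvine" → 7 new (d, o, r, v, i, n, e)
  "dormivi" → prefix "dor" already present; 4 new (m, i, v, i)
  "dorka" → prefix "dor" already present; 2 new (k, a)
  "virunfentor" → 11 new (v, i, r, u, n, f, e, n, t, o, r)
  "kalinmilulin" → prefix "kalin" already present; 7 new (m, i, l, u, l, i, n)
Total nodes = 2 + 11 + 5 + 7 + 4 + 2 + 11 + 7 = 49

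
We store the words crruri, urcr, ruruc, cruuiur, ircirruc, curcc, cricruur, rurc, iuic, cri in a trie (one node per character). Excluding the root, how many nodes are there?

For each word, the new-node count is its length minus the longest prefix already in the trie:
  "crruri" → 6 new (c, r, r, u, r, i)
  "urcr" → 4 new (u, r, c, r)
  "ruruc" → 5 new (r, u, r, u, c)
  "cruuiur" → prefix "cr" already present; 5 new (u, u, i, u, r)
  "ircirruc" → 8 new (i, r, c, i, r, r, u, c)
  "curcc" → prefix "c" already present; 4 new (u, r, c, c)
  "cricruur" → prefix "cr" already present; 6 new (i, c, r, u, u, r)
  "rurc" → prefix "rur" already present; 1 new (c)
  "iuic" → prefix "i" already present; 3 new (u, i, c)
  "cri" → prefix "cri" already present; 0 new (none)
Total nodes = 6 + 4 + 5 + 5 + 8 + 4 + 6 + 1 + 3 + 0 = 42

42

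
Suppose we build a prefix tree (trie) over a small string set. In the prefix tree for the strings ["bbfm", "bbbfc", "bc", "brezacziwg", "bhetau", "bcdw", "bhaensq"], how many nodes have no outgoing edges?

Leaves are exactly the stored words that no other stored word extends.
Those words: "bbbfc", "bbfm", "bcdw", "bhaensq", "bhetau", "brezacziwg"
Leaf count: 6

6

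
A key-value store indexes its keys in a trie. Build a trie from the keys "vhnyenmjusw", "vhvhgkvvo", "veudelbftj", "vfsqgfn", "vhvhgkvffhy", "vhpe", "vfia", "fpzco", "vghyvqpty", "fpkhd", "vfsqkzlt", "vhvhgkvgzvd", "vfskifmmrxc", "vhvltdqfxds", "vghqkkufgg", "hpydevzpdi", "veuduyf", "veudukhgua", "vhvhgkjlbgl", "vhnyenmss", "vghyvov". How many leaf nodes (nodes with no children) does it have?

21

A leaf is a node with no children — equivalently, the end of a word that is not a proper prefix of any other stored word.
Those words: "fpkhd", "fpzco", "hpydevzpdi", "veudelbftj", "veudukhgua", "veuduyf", "vfia", "vfskifmmrxc", "vfsqgfn", "vfsqkzlt", "vghqkkufgg", "vghyvov", "vghyvqpty", "vhnyenmjusw", "vhnyenmss", "vhpe", "vhvhgkjlbgl", "vhvhgkvffhy", "vhvhgkvgzvd", "vhvhgkvvo", "vhvltdqfxds"
Leaf count: 21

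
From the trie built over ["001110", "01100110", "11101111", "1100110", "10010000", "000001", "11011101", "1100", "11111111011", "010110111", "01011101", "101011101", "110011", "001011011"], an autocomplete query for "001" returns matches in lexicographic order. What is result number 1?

DFS of the "001" subtree visits, in order: "001011011", "001110"
Position 1: 001011011

001011011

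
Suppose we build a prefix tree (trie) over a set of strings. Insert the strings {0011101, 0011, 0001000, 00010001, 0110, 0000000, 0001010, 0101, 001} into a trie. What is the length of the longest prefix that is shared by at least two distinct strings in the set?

7

Look for the deepest trie node that still has at least two words in its subtree.
e.g. "0001000" and "00010001" share the prefix "0001000" of length 7; no pair shares a longer one.
Longest shared-prefix length: 7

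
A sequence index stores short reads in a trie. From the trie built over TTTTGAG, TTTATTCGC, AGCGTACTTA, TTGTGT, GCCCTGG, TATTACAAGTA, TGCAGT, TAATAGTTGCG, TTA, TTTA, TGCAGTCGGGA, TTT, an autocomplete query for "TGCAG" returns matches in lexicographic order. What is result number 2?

TGCAGTCGGGA

DFS of the "TGCAG" subtree visits, in order: "TGCAGT", "TGCAGTCGGGA"
The 2nd is TGCAGTCGGGA.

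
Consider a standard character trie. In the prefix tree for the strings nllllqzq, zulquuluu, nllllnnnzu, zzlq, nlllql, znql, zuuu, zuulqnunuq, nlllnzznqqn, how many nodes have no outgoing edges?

A leaf is a node with no children — equivalently, the end of a word that is not a proper prefix of any other stored word.
Those words: "nllllnnnzu", "nllllqzq", "nlllnzznqqn", "nlllql", "znql", "zulquuluu", "zuulqnunuq", "zuuu", "zzlq"
Leaf count: 9

9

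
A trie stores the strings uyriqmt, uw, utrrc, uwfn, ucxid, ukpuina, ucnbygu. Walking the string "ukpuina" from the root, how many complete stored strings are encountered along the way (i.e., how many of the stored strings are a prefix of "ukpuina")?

Traverse "ukpuina" character by character; count nodes along the way that are marked as word ends.
Prefixes of the query that are stored words: "ukpuina"
Count: 1

1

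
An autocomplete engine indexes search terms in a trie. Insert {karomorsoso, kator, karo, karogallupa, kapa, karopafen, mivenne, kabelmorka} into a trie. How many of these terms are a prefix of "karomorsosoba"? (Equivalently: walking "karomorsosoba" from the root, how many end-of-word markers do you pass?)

2

Check each prefix of "karomorsosoba" against the stored set — each match is an end-marker on the path.
Prefixes of the query that are stored words: "karo", "karomorsoso"
Count: 2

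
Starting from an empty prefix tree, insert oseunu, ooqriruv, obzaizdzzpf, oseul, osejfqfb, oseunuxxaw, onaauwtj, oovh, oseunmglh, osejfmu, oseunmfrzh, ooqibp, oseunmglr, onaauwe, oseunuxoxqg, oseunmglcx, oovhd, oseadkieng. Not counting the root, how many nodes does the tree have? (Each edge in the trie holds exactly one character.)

71

Trace insertions, counting only characters that open a new branch:
  "oseunu" → 6 new (o, s, e, u, n, u)
  "ooqriruv" → prefix "o" already present; 7 new (o, q, r, i, r, u, v)
  "obzaizdzzpf" → prefix "o" already present; 10 new (b, z, a, i, z, d, z, z, p, f)
  "oseul" → prefix "oseu" already present; 1 new (l)
  "osejfqfb" → prefix "ose" already present; 5 new (j, f, q, f, b)
  "oseunuxxaw" → prefix "oseunu" already present; 4 new (x, x, a, w)
  "onaauwtj" → prefix "o" already present; 7 new (n, a, a, u, w, t, j)
  "oovh" → prefix "oo" already present; 2 new (v, h)
  "oseunmglh" → prefix "oseun" already present; 4 new (m, g, l, h)
  "osejfmu" → prefix "osejf" already present; 2 new (m, u)
  "oseunmfrzh" → prefix "oseunm" already present; 4 new (f, r, z, h)
  "ooqibp" → prefix "ooq" already present; 3 new (i, b, p)
  "oseunmglr" → prefix "oseunmgl" already present; 1 new (r)
  "onaauwe" → prefix "onaauw" already present; 1 new (e)
  "oseunuxoxqg" → prefix "oseunux" already present; 4 new (o, x, q, g)
  "oseunmglcx" → prefix "oseunmgl" already present; 2 new (c, x)
  "oovhd" → prefix "oovh" already present; 1 new (d)
  "oseadkieng" → prefix "ose" already present; 7 new (a, d, k, i, e, n, g)
Total nodes = 6 + 7 + 10 + 1 + 5 + 4 + 7 + 2 + 4 + 2 + 4 + 3 + 1 + 1 + 4 + 2 + 1 + 7 = 71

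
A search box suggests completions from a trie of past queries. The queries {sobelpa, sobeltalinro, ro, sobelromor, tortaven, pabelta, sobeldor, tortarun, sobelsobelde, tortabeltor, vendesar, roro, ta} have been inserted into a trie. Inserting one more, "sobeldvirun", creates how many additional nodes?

The longest prefix of "sobeldvirun" already in the trie is "sobeld" (length 6).
New nodes needed: |"sobeldvirun"| − 6 = 11 − 6 = 5.

5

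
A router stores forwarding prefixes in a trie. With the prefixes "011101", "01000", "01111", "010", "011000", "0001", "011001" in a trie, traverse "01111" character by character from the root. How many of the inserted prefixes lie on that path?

Check each prefix of "01111" against the stored set — each match is an end-marker on the path.
Prefixes of the query that are stored words: "01111"
Count: 1

1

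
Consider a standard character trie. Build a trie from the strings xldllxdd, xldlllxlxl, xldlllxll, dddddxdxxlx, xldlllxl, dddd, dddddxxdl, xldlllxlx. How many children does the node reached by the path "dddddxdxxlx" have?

0

The children of the "dddddxdxxlx" node are the distinct next characters among strings starting with "dddddxdxxlx".
No stored string extends past "dddddxdxxlx".
That node has 0 child edges.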